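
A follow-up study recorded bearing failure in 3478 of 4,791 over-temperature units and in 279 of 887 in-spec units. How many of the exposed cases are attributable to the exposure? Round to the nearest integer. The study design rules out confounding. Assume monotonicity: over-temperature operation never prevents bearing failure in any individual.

p₁ = P(outcome | exposed) = 3478/4791 = 0.72594
p₀ = P(outcome | unexposed) = 279/887 = 0.31454
PN = (p₁ − p₀)/p₁ = (0.72594 − 0.31454) / 0.72594 ≈ 0.56671.
Attributable cases ≈ PN × (exposed cases) = 0.56671 × 3478 ≈ 1971.02.

about 1971 cases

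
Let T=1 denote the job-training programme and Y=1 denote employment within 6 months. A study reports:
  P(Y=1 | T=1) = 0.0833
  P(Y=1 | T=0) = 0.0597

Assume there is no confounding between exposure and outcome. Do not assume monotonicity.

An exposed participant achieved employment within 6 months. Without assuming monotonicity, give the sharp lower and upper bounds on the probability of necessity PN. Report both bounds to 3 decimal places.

Let p₁ = 0.0833, p₀ = 0.0597.
Under exogeneity alone the bounds on PN are max{0,(p₁−p₀)/p₁} ≤ PN ≤ min{1,(1−p₀)/p₁}.
  lower = (p₁ − p₀)/p₁ = 0.0236 / 0.0833 ≈ 0.2833
  upper = min{1, (1 − p₀)/p₁} = 0.9403 / 0.0833 ≈ 11.2881 → capped at 1

0.283 ≤ PN ≤ 1.000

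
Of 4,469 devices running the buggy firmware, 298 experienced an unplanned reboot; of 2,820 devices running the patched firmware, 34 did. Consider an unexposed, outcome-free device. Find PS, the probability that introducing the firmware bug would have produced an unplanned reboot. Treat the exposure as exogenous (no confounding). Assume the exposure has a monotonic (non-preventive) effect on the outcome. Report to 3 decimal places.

PS ≈ 0.055

p₁ = P(outcome | exposed) = 298/4469 = 0.066682
p₀ = P(outcome | unexposed) = 34/2820 = 0.012057
Under exogeneity and monotonicity, PS = (p₁ − p₀) / (1 − p₀).
PS = (0.066682 − 0.012057) / (1 − 0.012057) = 0.054625 / 0.98794 ≈ 0.0553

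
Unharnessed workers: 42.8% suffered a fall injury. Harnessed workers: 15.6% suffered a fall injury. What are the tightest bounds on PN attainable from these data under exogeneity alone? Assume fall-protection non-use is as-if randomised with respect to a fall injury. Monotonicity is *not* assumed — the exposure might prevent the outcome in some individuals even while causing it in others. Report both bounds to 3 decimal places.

0.636 ≤ PN ≤ 1.000

p₁ = 0.428, p₀ = 0.156.
Under exogeneity alone the bounds on PN are max{0,(p₁−p₀)/p₁} ≤ PN ≤ min{1,(1−p₀)/p₁}.
  lower = (p₁ − p₀)/p₁ = 0.272 / 0.428 ≈ 0.6355
  upper = min{1, (1 − p₀)/p₁} = 0.844 / 0.428 ≈ 1.9720 → capped at 1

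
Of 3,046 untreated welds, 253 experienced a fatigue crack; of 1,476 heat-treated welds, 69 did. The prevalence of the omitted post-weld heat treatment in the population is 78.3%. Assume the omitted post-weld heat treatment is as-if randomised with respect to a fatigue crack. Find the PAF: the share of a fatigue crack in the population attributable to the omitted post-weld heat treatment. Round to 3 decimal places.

p₁ = P(outcome | exposed) = 253/3046 = 0.08306
p₀ = P(outcome | unexposed) = 69/1476 = 0.046748
Overall risk P(Y=1) = π·p₁ + (1−π)·p₀ = 0.783×0.08306 + 0.217×0.046748 = 0.07518.
Under exogeneity, PAF = [P(Y=1) − p₀] / P(Y=1).
PAF = (0.07518 − 0.046748) / 0.07518 ≈ 0.3782

PAF ≈ 0.378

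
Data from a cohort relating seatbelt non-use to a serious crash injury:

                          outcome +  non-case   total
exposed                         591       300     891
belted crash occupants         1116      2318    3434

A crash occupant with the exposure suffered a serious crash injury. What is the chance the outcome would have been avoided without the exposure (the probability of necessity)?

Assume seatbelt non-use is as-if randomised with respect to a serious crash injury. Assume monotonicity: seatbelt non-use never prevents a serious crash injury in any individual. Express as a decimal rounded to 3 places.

PN ≈ 0.510

p₁ = P(outcome | exposed) = 591/891 = 0.6633
p₀ = P(outcome | unexposed) = 1116/3434 = 0.32499
Under exogeneity and monotonicity, PN = (p₁ − p₀)/p₁.
PN = (0.6633 − 0.32499) / 0.6633 ≈ 0.5100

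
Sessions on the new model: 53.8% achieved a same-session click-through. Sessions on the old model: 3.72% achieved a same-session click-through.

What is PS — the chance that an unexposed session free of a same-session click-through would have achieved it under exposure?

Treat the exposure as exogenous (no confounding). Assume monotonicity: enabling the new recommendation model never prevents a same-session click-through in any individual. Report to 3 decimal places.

p₁ = 0.538, p₀ = 0.0372.
Under exogeneity and monotonicity, PS = (p₁ − p₀) / (1 − p₀).
PS = (0.538 − 0.0372) / (1 − 0.0372) = 0.5008 / 0.9628 ≈ 0.5201

PS ≈ 0.520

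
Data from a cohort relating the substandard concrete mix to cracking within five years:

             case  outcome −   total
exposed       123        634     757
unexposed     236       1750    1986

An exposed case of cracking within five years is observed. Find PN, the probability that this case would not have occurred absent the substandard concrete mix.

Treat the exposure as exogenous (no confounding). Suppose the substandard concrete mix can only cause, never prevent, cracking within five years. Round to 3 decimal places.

p₁ = P(outcome | exposed) = 123/757 = 0.16248
p₀ = P(outcome | unexposed) = 236/1986 = 0.11883
Under exogeneity and monotonicity, PN = (p₁ − p₀)/p₁.
PN = (0.16248 − 0.11883) / 0.16248 ≈ 0.2687

PN ≈ 0.269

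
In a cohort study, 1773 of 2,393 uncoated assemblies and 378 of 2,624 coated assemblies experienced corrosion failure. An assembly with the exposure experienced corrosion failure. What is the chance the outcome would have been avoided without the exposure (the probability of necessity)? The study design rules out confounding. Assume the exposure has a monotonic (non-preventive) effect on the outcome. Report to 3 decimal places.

PN ≈ 0.806

p₁ = P(outcome | exposed) = 1773/2393 = 0.74091
p₀ = P(outcome | unexposed) = 378/2624 = 0.14405
Under exogeneity and monotonicity, PN = (p₁ − p₀) / p₁.
PN = (0.74091 − 0.14405) / 0.74091 = 0.59686 / 0.74091 ≈ 0.8056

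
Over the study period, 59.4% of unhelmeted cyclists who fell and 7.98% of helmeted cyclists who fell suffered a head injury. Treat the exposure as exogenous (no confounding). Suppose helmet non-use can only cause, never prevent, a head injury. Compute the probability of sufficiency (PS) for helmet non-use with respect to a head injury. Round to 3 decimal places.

PS ≈ 0.559

p₁ = 0.594, p₀ = 0.0798.
Under exogeneity and monotonicity, PS = (p₁ − p₀) / (1 − p₀).
PS = (0.594 − 0.0798) / (1 − 0.0798) = 0.5142 / 0.9202 ≈ 0.5588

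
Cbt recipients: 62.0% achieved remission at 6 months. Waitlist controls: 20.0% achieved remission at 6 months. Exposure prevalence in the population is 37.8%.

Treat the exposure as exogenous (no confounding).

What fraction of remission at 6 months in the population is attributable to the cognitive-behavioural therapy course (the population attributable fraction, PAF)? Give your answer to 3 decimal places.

p₁ = 0.62, p₀ = 0.2.
Overall risk P(Y=1) = π·p₁ + (1−π)·p₀ = 0.378×0.62 + 0.622×0.2 = 0.35876.
Under exogeneity, PAF = [P(Y=1) − p₀] / P(Y=1).
PAF = (0.35876 − 0.2) / 0.35876 ≈ 0.4425

PAF ≈ 0.443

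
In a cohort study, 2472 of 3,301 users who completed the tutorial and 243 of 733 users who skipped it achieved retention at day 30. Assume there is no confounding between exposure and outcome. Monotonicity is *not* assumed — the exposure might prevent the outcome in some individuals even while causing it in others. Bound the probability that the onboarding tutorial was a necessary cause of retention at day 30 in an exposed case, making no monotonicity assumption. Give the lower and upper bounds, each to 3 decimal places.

0.557 ≤ PN ≤ 0.893

p₁ = P(outcome | exposed) = 2472/3301 = 0.74886
p₀ = P(outcome | unexposed) = 243/733 = 0.33151
Under exogeneity alone the bounds on PN are max{0,(p₁−p₀)/p₁} ≤ PN ≤ min{1,(1−p₀)/p₁}.
  lower = (p₁ − p₀)/p₁ = 0.41735 / 0.74886 ≈ 0.5573
  upper = min{1, (1 − p₀)/p₁} = 0.66849 / 0.74886 ≈ 0.8927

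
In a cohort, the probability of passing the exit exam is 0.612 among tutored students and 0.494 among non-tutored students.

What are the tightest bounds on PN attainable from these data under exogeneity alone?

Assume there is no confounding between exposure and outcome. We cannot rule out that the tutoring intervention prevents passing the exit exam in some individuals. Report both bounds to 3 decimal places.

0.193 ≤ PN ≤ 0.827

Let p₁ = 0.612, p₀ = 0.494.
Under exogeneity alone the bounds on PN are max{0,(p₁−p₀)/p₁} ≤ PN ≤ min{1,(1−p₀)/p₁}.
  lower = (p₁ − p₀)/p₁ = 0.118 / 0.612 ≈ 0.1928
  upper = min{1, (1 − p₀)/p₁} = 0.506 / 0.612 ≈ 0.8268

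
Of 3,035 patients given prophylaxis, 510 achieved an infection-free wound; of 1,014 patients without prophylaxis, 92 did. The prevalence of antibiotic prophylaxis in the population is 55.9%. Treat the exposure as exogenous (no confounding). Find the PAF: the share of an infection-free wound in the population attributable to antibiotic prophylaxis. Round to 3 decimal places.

p₁ = P(outcome | exposed) = 510/3035 = 0.16804
p₀ = P(outcome | unexposed) = 92/1014 = 0.09073
Overall risk P(Y=1) = π·p₁ + (1−π)·p₀ = 0.559×0.16804 + 0.441×0.09073 = 0.13395.
Under exogeneity, PAF = [P(Y=1) − p₀] / P(Y=1).
PAF = (0.13395 − 0.09073) / 0.13395 ≈ 0.3226

PAF ≈ 0.323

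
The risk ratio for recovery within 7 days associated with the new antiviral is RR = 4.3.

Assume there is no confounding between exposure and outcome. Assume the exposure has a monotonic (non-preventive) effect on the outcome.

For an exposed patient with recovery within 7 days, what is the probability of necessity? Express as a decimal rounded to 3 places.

PN ≈ 0.767

Under exogeneity and monotonicity, PN = (RR − 1) / RR = 1 − 1/RR.
PN = (4.3 − 1) / 4.3 = 3.3 / 4.3 ≈ 0.7674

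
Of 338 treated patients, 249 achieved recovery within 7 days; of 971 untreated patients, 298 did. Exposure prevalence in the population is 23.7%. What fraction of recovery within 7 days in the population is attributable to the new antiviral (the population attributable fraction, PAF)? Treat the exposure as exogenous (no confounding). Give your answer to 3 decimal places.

PAF ≈ 0.249

p₁ = P(outcome | exposed) = 249/338 = 0.73669
p₀ = P(outcome | unexposed) = 298/971 = 0.3069
Overall risk P(Y=1) = π·p₁ + (1−π)·p₀ = 0.237×0.73669 + 0.763×0.3069 = 0.40876.
Under exogeneity, PAF = [P(Y=1) − p₀] / P(Y=1).
PAF = (0.40876 − 0.3069) / 0.40876 ≈ 0.2492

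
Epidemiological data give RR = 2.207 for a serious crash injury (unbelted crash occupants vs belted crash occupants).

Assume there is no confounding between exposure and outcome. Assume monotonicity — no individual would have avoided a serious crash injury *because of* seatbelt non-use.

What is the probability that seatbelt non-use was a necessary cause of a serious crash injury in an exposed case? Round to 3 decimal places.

Under exogeneity and monotonicity, PN = (RR − 1) / RR = 1 − 1/RR.
PN = (2.207 − 1) / 2.207 = 1.207 / 2.207 ≈ 0.5469

PN ≈ 0.547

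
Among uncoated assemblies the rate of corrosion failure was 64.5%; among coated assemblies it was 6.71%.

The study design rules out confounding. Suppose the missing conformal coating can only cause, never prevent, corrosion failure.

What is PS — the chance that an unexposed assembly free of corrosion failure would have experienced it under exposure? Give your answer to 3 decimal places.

p₁ = 0.645, p₀ = 0.0671.
Under exogeneity and monotonicity, PS = (p₁ − p₀) / (1 − p₀).
PS = (0.645 − 0.0671) / (1 − 0.0671) = 0.5779 / 0.9329 ≈ 0.6195

PS ≈ 0.619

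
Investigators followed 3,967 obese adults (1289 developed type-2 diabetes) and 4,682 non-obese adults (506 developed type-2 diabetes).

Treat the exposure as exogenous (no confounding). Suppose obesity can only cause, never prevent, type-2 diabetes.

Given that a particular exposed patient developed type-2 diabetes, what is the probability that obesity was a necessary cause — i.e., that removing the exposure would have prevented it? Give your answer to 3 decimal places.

p₁ = P(outcome | exposed) = 1289/3967 = 0.32493
p₀ = P(outcome | unexposed) = 506/4682 = 0.10807
Under exogeneity and monotonicity, PN = (p₁ − p₀) / p₁.
PN = (0.32493 − 0.10807) / 0.32493 = 0.21686 / 0.32493 ≈ 0.6674

PN ≈ 0.667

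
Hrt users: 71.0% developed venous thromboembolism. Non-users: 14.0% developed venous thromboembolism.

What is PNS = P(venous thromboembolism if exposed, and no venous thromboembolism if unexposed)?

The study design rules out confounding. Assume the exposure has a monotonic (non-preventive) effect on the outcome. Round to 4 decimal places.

p₁ = 0.71, p₀ = 0.14.
Under exogeneity and monotonicity, PNS = p₁ − p₀.
PNS = 0.71 − 0.14 = 0.57

PNS ≈ 0.5700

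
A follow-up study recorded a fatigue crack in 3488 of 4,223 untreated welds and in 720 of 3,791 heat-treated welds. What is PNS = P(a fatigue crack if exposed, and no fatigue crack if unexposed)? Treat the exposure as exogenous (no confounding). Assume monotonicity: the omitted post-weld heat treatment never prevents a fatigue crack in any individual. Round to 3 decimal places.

p₁ = P(outcome | exposed) = 3488/4223 = 0.82595
p₀ = P(outcome | unexposed) = 720/3791 = 0.18992
Under exogeneity and monotonicity, PNS = p₁ − p₀.
PNS = 0.82595 − 0.18992 = 0.63603

PNS ≈ 0.636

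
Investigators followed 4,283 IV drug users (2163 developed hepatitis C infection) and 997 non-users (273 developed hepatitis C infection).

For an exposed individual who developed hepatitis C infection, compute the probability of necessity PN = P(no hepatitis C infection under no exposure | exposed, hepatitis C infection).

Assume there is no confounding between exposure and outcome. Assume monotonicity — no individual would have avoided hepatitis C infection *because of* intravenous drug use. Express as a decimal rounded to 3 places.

PN ≈ 0.458

p₁ = P(outcome | exposed) = 2163/4283 = 0.50502
p₀ = P(outcome | unexposed) = 273/997 = 0.27382
Under exogeneity and monotonicity, PN = (p₁ − p₀) / p₁.
PN = (0.50502 − 0.27382) / 0.50502 = 0.2312 / 0.50502 ≈ 0.4578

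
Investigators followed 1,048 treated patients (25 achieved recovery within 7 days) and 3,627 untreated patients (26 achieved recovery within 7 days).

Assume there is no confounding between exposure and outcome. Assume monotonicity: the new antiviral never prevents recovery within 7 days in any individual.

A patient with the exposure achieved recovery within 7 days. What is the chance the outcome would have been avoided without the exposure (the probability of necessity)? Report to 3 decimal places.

p₁ = P(outcome | exposed) = 25/1048 = 0.023855
p₀ = P(outcome | unexposed) = 26/3627 = 0.0071685
Under exogeneity and monotonicity, PN = (p₁ − p₀) / p₁.
PN = (0.023855 − 0.0071685) / 0.023855 = 0.016687 / 0.023855 ≈ 0.6995

PN ≈ 0.699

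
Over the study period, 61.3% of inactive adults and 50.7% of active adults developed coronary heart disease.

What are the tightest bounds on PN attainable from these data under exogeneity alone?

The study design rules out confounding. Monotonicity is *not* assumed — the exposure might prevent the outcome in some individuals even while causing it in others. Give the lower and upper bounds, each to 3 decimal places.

0.173 ≤ PN ≤ 0.804

p₁ = 0.613, p₀ = 0.507.
Under exogeneity alone the bounds on PN are max{0,(p₁−p₀)/p₁} ≤ PN ≤ min{1,(1−p₀)/p₁}.
  lower = (p₁ − p₀)/p₁ = 0.106 / 0.613 ≈ 0.1729
  upper = min{1, (1 − p₀)/p₁} = 0.493 / 0.613 ≈ 0.8042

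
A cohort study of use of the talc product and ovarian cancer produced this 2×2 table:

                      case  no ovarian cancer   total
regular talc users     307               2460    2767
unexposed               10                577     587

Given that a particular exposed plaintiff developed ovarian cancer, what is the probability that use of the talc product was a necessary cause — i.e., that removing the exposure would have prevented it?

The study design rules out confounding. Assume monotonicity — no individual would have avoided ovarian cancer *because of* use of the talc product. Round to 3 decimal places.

p₁ = P(outcome | exposed) = 307/2767 = 0.11095
p₀ = P(outcome | unexposed) = 10/587 = 0.017036
Under exogeneity and monotonicity, PN = (p₁ − p₀) / p₁.
PN = (0.11095 − 0.017036) / 0.11095 = 0.093915 / 0.11095 ≈ 0.8465

PN ≈ 0.846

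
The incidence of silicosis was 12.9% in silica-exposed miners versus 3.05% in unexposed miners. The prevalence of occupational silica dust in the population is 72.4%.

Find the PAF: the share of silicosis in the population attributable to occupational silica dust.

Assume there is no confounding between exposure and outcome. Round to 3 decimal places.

PAF ≈ 0.700

p₁ = 0.129, p₀ = 0.0305.
Overall risk P(Y=1) = π·p₁ + (1−π)·p₀ = 0.724×0.129 + 0.276×0.0305 = 0.10181.
Under exogeneity, PAF = [P(Y=1) − p₀] / P(Y=1).
PAF = (0.10181 − 0.0305) / 0.10181 ≈ 0.7004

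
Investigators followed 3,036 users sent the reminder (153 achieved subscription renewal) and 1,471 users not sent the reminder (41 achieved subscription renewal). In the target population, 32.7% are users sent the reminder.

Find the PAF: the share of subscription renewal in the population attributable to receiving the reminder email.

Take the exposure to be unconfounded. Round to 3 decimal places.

p₁ = P(outcome | exposed) = 153/3036 = 0.050395
p₀ = P(outcome | unexposed) = 41/1471 = 0.027872
Overall risk P(Y=1) = π·p₁ + (1−π)·p₀ = 0.327×0.050395 + 0.673×0.027872 = 0.035237.
Under exogeneity, PAF = [P(Y=1) − p₀] / P(Y=1).
PAF = (0.035237 − 0.027872) / 0.035237 ≈ 0.2090

PAF ≈ 0.209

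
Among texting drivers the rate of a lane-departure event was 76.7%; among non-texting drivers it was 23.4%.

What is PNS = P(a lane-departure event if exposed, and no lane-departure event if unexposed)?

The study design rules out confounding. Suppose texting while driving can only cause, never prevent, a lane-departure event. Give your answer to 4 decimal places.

PNS ≈ 0.5330

p₁ = 0.767, p₀ = 0.234.
Under exogeneity and monotonicity, PNS = p₁ − p₀.
PNS = 0.767 − 0.234 = 0.533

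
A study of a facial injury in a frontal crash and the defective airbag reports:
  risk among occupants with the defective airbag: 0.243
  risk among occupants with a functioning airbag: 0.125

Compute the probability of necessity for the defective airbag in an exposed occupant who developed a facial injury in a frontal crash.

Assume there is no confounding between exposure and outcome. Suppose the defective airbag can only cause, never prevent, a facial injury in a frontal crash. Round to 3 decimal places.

PN ≈ 0.486

Let p₁ = 0.243, p₀ = 0.125.
Under exogeneity and monotonicity, PN = (p₁ − p₀) / p₁.
PN = (0.243 − 0.125) / 0.243 = 0.118 / 0.243 ≈ 0.4856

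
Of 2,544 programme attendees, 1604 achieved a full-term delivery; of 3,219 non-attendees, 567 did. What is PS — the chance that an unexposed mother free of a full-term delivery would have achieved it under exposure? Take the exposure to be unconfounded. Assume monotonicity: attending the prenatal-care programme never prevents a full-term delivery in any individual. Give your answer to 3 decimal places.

p₁ = P(outcome | exposed) = 1604/2544 = 0.6305
p₀ = P(outcome | unexposed) = 567/3219 = 0.17614
Under exogeneity and monotonicity, PS = (p₁ − p₀) / (1 − p₀).
PS = (0.6305 − 0.17614) / (1 − 0.17614) = 0.45436 / 0.82386 ≈ 0.5515

PS ≈ 0.552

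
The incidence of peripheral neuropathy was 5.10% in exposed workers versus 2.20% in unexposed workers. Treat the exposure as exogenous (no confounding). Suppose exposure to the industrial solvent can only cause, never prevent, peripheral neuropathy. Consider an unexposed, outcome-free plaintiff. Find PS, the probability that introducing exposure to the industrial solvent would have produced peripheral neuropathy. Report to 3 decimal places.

p₁ = 0.051, p₀ = 0.022.
Under exogeneity and monotonicity, PS = (p₁ − p₀) / (1 − p₀).
PS = (0.051 − 0.022) / (1 − 0.022) = 0.029 / 0.978 ≈ 0.0297

PS ≈ 0.030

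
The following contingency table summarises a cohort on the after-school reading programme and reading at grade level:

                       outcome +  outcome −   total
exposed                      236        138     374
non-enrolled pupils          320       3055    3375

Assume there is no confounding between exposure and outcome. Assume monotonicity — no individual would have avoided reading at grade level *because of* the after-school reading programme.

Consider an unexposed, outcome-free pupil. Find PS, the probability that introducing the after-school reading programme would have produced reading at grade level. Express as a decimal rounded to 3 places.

p₁ = P(outcome | exposed) = 236/374 = 0.63102
p₀ = P(outcome | unexposed) = 320/3375 = 0.094815
Under exogeneity and monotonicity, PS = (p₁ − p₀) / (1 − p₀).
PS = (0.63102 − 0.094815) / (1 − 0.094815) = 0.5362 / 0.90519 ≈ 0.5924

PS ≈ 0.592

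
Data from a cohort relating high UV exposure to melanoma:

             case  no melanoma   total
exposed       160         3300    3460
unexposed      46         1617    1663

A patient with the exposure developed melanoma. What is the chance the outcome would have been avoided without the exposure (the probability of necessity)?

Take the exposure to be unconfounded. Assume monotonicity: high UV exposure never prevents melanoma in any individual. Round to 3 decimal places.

PN ≈ 0.402

p₁ = P(outcome | exposed) = 160/3460 = 0.046243
p₀ = P(outcome | unexposed) = 46/1663 = 0.027661
Under exogeneity and monotonicity, PN = (p₁ − p₀) / p₁.
PN = (0.046243 − 0.027661) / 0.046243 = 0.018582 / 0.046243 ≈ 0.4018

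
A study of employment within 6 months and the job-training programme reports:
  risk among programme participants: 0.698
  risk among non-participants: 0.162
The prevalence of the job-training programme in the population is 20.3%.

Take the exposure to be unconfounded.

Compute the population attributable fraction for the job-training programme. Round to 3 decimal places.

Let p₁ = 0.698, p₀ = 0.162.
Overall risk P(Y=1) = π·p₁ + (1−π)·p₀ = 0.203×0.698 + 0.797×0.162 = 0.27081.
Under exogeneity, PAF = [P(Y=1) − p₀] / P(Y=1).
PAF = (0.27081 − 0.162) / 0.27081 ≈ 0.4018

PAF ≈ 0.402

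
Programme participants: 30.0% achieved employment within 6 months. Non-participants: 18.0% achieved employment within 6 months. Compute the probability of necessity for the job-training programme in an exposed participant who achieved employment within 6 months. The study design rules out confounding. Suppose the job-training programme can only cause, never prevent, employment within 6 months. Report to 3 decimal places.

PN ≈ 0.400

p₁ = 0.3, p₀ = 0.18.
Under exogeneity and monotonicity, PN = (p₁ − p₀) / p₁.
PN = (0.3 − 0.18) / 0.3 = 0.12 / 0.3 ≈ 0.4000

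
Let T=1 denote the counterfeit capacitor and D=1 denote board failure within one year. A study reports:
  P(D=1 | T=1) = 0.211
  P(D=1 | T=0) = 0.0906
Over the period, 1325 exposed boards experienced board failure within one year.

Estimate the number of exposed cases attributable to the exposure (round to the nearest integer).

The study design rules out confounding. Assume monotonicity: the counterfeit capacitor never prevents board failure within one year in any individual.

Let p₁ = 0.211, p₀ = 0.0906.
PN = (p₁ − p₀)/p₁ = (0.211 − 0.0906) / 0.211 ≈ 0.57062.
Attributable cases ≈ PN × (exposed cases) = 0.57062 × 1325 ≈ 756.07.

about 756 cases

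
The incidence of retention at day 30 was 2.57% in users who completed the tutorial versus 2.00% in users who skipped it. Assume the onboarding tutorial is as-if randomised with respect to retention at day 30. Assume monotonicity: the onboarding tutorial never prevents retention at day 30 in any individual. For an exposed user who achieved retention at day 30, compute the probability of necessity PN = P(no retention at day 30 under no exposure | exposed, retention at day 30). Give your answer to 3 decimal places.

PN ≈ 0.222

p₁ = 0.0257, p₀ = 0.02.
Under exogeneity and monotonicity, PN = (p₁ − p₀) / p₁.
PN = (0.0257 − 0.02) / 0.0257 = 0.0057 / 0.0257 ≈ 0.2218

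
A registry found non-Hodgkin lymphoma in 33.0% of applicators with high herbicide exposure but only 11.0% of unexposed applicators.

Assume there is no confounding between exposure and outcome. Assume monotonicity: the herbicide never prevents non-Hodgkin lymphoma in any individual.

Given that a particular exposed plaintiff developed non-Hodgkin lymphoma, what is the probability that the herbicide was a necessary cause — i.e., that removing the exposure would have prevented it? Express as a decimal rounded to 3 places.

p₁ = 0.33, p₀ = 0.11.
Under exogeneity and monotonicity, PN = (p₁ − p₀) / p₁.
PN = (0.33 − 0.11) / 0.33 = 0.22 / 0.33 ≈ 0.6667

PN ≈ 0.667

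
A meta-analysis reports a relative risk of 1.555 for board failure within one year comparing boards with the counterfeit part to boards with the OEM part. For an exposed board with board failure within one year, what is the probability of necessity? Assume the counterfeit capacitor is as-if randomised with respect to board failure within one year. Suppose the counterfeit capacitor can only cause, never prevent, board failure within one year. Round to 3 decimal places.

Under exogeneity and monotonicity, PN = (RR − 1) / RR = 1 − 1/RR.
PN = (1.555 − 1) / 1.555 = 0.555 / 1.555 ≈ 0.3569

PN ≈ 0.357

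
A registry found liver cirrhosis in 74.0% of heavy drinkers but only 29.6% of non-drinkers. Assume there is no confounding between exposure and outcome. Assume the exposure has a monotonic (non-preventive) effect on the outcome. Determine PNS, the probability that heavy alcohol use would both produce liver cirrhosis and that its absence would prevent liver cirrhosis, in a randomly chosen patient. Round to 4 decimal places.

p₁ = 0.74, p₀ = 0.296.
Under exogeneity and monotonicity, PNS = p₁ − p₀.
PNS = 0.74 − 0.296 = 0.444

PNS ≈ 0.4440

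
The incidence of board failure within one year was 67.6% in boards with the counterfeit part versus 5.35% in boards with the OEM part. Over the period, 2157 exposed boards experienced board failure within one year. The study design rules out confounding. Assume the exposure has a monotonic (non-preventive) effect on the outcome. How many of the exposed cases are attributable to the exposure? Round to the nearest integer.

p₁ = 0.676, p₀ = 0.0535.
PN = (p₁ − p₀)/p₁ = (0.676 − 0.0535) / 0.676 ≈ 0.92086.
Attributable cases ≈ PN × (exposed cases) = 0.92086 × 2157 ≈ 1986.29.

about 1986 cases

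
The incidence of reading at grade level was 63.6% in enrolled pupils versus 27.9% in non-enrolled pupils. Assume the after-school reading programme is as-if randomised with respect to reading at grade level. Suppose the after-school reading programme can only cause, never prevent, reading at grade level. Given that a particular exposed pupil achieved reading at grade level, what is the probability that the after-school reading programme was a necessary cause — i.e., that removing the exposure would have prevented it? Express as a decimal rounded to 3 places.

PN ≈ 0.561

p₁ = 0.636, p₀ = 0.279.
Under exogeneity and monotonicity, PN = (p₁ − p₀) / p₁.
PN = (0.636 − 0.279) / 0.636 = 0.357 / 0.636 ≈ 0.5613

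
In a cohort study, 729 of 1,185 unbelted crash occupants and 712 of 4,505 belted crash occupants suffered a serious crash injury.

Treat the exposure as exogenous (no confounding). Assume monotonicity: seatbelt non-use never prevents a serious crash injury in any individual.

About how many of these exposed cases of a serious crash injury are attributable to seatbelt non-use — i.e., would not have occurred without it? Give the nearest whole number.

p₁ = P(outcome | exposed) = 729/1185 = 0.61519
p₀ = P(outcome | unexposed) = 712/4505 = 0.15805
PN = (p₁ − p₀)/p₁ = (0.61519 − 0.15805) / 0.61519 ≈ 0.74309.
Attributable cases ≈ PN × (exposed cases) = 0.74309 × 729 ≈ 541.71.

about 542 cases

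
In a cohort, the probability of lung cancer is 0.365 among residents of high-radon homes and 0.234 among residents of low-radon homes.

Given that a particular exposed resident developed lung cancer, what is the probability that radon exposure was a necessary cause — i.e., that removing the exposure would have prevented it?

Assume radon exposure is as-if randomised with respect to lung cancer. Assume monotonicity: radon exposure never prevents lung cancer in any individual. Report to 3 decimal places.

PN ≈ 0.359

Let p₁ = 0.365, p₀ = 0.234.
Under exogeneity and monotonicity, PN = (p₁ − p₀) / p₁.
PN = (0.365 − 0.234) / 0.365 = 0.131 / 0.365 ≈ 0.3589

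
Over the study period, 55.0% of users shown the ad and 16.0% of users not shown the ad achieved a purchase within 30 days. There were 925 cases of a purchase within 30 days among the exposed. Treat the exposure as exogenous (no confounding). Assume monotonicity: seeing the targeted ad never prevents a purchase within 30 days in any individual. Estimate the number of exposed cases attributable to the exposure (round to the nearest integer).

about 656 cases

p₁ = 0.55, p₀ = 0.16.
PN = (p₁ − p₀)/p₁ = (0.55 − 0.16) / 0.55 ≈ 0.70909.
Attributable cases ≈ PN × (exposed cases) = 0.70909 × 925 ≈ 655.91.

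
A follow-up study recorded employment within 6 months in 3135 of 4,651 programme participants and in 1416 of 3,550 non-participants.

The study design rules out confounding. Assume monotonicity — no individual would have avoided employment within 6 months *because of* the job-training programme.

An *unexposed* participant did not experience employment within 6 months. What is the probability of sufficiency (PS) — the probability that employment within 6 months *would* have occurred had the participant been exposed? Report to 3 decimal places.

PS ≈ 0.458

p₁ = P(outcome | exposed) = 3135/4651 = 0.67405
p₀ = P(outcome | unexposed) = 1416/3550 = 0.39887
Under exogeneity and monotonicity, PS = (p₁ − p₀) / (1 − p₀).
PS = (0.67405 − 0.39887) / (1 − 0.39887) = 0.27518 / 0.60113 ≈ 0.4578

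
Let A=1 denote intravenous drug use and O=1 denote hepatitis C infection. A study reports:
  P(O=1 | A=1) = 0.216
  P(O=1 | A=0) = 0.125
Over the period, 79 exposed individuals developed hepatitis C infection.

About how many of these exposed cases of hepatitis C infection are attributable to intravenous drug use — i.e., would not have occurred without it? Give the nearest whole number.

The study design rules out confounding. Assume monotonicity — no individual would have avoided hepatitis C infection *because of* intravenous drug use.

Let p₁ = 0.216, p₀ = 0.125.
PN = (p₁ − p₀)/p₁ = (0.216 − 0.125) / 0.216 ≈ 0.42130.
Attributable cases ≈ PN × (exposed cases) = 0.42130 × 79 ≈ 33.28.

about 33 cases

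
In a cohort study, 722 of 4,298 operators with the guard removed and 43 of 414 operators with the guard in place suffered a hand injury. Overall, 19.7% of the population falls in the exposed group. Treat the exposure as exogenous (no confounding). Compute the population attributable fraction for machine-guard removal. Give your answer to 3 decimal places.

p₁ = P(outcome | exposed) = 722/4298 = 0.16799
p₀ = P(outcome | unexposed) = 43/414 = 0.10386
Overall risk P(Y=1) = π·p₁ + (1−π)·p₀ = 0.197×0.16799 + 0.803×0.10386 = 0.1165.
Under exogeneity, PAF = [P(Y=1) − p₀] / P(Y=1).
PAF = (0.1165 − 0.10386) / 0.1165 ≈ 0.1084

PAF ≈ 0.108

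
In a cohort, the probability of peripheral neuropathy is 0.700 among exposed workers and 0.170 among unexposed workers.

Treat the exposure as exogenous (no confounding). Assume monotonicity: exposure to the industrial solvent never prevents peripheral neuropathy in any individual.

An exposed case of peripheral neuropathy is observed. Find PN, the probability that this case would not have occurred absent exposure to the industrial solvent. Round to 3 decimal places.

Let p₁ = 0.7, p₀ = 0.17.
Under exogeneity and monotonicity, PN = (p₁ − p₀) / p₁.
PN = (0.7 − 0.17) / 0.7 = 0.53 / 0.7 ≈ 0.7571

PN ≈ 0.757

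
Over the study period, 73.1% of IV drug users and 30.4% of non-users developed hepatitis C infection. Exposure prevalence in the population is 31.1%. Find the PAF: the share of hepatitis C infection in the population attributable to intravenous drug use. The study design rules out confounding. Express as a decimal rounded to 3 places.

p₁ = 0.731, p₀ = 0.304.
Overall risk P(Y=1) = π·p₁ + (1−π)·p₀ = 0.311×0.731 + 0.689×0.304 = 0.4368.
Under exogeneity, PAF = [P(Y=1) − p₀] / P(Y=1).
PAF = (0.4368 − 0.304) / 0.4368 ≈ 0.3040

PAF ≈ 0.304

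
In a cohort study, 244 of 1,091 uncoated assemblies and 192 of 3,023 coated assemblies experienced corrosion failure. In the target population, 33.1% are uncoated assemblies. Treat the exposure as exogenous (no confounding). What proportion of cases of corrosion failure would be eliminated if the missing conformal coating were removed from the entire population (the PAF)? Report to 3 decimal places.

p₁ = P(outcome | exposed) = 244/1091 = 0.22365
p₀ = P(outcome | unexposed) = 192/3023 = 0.063513
Overall risk P(Y=1) = π·p₁ + (1−π)·p₀ = 0.331×0.22365 + 0.669×0.063513 = 0.11652.
Under exogeneity, PAF = [P(Y=1) − p₀] / P(Y=1).
PAF = (0.11652 − 0.063513) / 0.11652 ≈ 0.4549

PAF ≈ 0.455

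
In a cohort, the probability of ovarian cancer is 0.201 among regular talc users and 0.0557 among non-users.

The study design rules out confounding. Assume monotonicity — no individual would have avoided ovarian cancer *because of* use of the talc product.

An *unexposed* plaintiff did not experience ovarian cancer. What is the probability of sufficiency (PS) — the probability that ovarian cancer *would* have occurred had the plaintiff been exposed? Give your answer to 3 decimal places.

PS ≈ 0.154

Let p₁ = 0.201, p₀ = 0.0557.
Under exogeneity and monotonicity, PS = (p₁ − p₀) / (1 − p₀).
PS = (0.201 − 0.0557) / (1 − 0.0557) = 0.1453 / 0.9443 ≈ 0.1539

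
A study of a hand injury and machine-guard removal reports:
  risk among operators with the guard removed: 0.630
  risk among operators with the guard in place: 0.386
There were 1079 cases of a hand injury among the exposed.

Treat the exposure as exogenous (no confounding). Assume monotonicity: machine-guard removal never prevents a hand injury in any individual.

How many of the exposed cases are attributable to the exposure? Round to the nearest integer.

Let p₁ = 0.63, p₀ = 0.386.
PN = (p₁ − p₀)/p₁ = (0.63 − 0.386) / 0.63 ≈ 0.38730.
Attributable cases ≈ PN × (exposed cases) = 0.38730 × 1079 ≈ 417.90.

about 418 cases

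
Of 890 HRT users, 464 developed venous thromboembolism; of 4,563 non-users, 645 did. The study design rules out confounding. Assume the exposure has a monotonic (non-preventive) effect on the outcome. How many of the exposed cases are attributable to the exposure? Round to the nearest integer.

p₁ = P(outcome | exposed) = 464/890 = 0.52135
p₀ = P(outcome | unexposed) = 645/4563 = 0.14135
PN = (p₁ − p₀)/p₁ = (0.52135 − 0.14135) / 0.52135 ≈ 0.72887.
Attributable cases ≈ PN × (exposed cases) = 0.72887 × 464 ≈ 338.19.

about 338 cases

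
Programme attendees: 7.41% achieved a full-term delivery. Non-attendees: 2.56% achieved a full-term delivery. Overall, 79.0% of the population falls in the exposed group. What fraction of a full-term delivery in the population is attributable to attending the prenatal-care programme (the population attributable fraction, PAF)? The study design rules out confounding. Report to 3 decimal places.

p₁ = 0.0741, p₀ = 0.0256.
Overall risk P(Y=1) = π·p₁ + (1−π)·p₀ = 0.79×0.0741 + 0.21×0.0256 = 0.063915.
Under exogeneity, PAF = [P(Y=1) − p₀] / P(Y=1).
PAF = (0.063915 − 0.0256) / 0.063915 ≈ 0.5995

PAF ≈ 0.599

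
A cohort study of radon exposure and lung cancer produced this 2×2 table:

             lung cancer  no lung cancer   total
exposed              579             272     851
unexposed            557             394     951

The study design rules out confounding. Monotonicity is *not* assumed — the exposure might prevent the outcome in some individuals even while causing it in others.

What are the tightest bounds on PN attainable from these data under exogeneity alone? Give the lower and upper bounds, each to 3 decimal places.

p₁ = P(outcome | exposed) = 579/851 = 0.68038
p₀ = P(outcome | unexposed) = 557/951 = 0.5857
Under exogeneity alone the bounds on PN are max{0,(p₁−p₀)/p₁} ≤ PN ≤ min{1,(1−p₀)/p₁}.
  lower = (p₁ − p₀)/p₁ = 0.094677 / 0.68038 ≈ 0.1392
  upper = min{1, (1 − p₀)/p₁} = 0.4143 / 0.68038 ≈ 0.6089

0.139 ≤ PN ≤ 0.609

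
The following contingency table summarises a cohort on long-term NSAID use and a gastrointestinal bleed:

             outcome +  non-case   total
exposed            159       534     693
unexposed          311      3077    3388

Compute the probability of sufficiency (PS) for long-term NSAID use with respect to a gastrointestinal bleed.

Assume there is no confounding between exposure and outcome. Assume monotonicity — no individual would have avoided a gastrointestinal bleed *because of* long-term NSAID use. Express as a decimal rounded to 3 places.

PS ≈ 0.152

p₁ = P(outcome | exposed) = 159/693 = 0.22944
p₀ = P(outcome | unexposed) = 311/3388 = 0.091795
Under exogeneity and monotonicity, PS = (p₁ − p₀)/(1 − p₀).
PS = (0.22944 − 0.091795) / 0.90821 ≈ 0.1516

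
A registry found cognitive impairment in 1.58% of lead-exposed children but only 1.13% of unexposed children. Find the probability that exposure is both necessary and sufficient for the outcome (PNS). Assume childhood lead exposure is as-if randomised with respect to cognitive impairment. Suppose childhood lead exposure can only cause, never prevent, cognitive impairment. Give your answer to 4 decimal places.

p₁ = 0.0158, p₀ = 0.0113.
Under exogeneity and monotonicity, PNS = p₁ − p₀.
PNS = 0.0158 − 0.0113 = 0.0045

PNS ≈ 0.0045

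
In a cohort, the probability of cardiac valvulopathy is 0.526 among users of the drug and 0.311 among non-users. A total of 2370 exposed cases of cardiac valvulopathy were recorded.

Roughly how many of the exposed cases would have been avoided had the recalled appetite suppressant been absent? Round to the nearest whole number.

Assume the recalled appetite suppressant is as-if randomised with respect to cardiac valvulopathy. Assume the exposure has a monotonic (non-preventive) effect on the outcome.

Let p₁ = 0.526, p₀ = 0.311.
PN = (p₁ − p₀)/p₁ = (0.526 − 0.311) / 0.526 ≈ 0.40875.
Attributable cases ≈ PN × (exposed cases) = 0.40875 × 2370 ≈ 968.73.

about 969 cases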